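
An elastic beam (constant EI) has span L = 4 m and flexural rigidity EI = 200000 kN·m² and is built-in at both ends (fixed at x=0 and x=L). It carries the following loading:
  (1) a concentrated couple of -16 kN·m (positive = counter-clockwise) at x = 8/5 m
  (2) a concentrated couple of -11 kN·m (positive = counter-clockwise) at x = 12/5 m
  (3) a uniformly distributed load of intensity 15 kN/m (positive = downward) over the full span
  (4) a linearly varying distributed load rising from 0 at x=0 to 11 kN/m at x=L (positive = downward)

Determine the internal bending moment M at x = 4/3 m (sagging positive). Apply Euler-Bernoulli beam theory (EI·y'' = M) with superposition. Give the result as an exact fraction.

M(4/3) = 2012/2025 kN·m

Load 1 — applied couple M₀=-16 kN·m at a=8/5 m (b=L-a=12/5):
  M_1 = R_Ax - M_A  [x≤a] with R_A=-144/25, M_A=-48/25 = (-144/25)·(4/3) - (-48/25) = -144/25 kN·m
Load 2 — applied couple M₀=-11 kN·m at a=12/5 m (b=L-a=8/5):
  M_2 = R_Ax - M_A  [x≤a] with R_A=-99/25, M_A=-88/25 = (-99/25)·(4/3) - (-88/25) = -44/25 kN·m
Load 3 — uniform load w=15 kN/m over full span:
  M_3 = wLx/2 - wL²/12 - wx²/2 = 15·4·(4/3)/2 - 15·4²/12 - 15·(4/3)²/2 = 20/3 kN·m
Load 4 — triangular load w₀=11 kN/m (0→w₀ over full span):
  M_4 = 3w₀Lx/20 - w₀L²/30 - w₀x³/(6L) = 3·11·4·(4/3)/20 - 11·4²/30 - 11·(4/3)³/(6·4) = 748/405 kN·m
Superposition: M = Σ M_i = 2012/2025 kN·m ≈ 0.993580 kN·m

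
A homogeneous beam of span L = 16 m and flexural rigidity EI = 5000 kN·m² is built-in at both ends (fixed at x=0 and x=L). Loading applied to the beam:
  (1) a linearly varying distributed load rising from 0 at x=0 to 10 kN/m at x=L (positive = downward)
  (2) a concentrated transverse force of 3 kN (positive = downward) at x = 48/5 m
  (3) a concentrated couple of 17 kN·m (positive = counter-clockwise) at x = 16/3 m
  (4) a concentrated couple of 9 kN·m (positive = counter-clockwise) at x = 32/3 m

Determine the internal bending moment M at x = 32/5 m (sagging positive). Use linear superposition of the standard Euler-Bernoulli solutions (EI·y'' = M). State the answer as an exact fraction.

M(32/5) = 69332/1875 kN·m

Load 1 — triangular load w₀=10 kN/m (0→w₀ over full span):
  M_1 = 3w₀Lx/20 - w₀L²/30 - w₀x³/(6L) = 3·10·16·(32/5)/20 - 10·16²/30 - 10·(32/5)³/(6·16) = 1024/25 kN·m
Load 2 — point force P=3 kN at a=48/5 m (b=L-a=32/5):
  M_2 = Pb²(3a+b)x/L³ - Pab²/L²  [x≤a] = 3·(32/5)²·(3·(48/5)+(32/5))·(32/5)/16³ - 3·(48/5)·(32/5)²/16² = 1344/625 kN·m
Load 3 — applied couple M₀=17 kN·m at a=16/3 m (b=L-a=32/3):
  M_3 = R_Ax - M_A - M₀  [x>a] with R_A=17/12, M_A=0 = (17/12)·(32/5) - 0 - 17 = -119/15 kN·m
Load 4 — applied couple M₀=9 kN·m at a=32/3 m (b=L-a=16/3):
  M_4 = R_Ax - M_A  [x≤a] with R_A=3/4, M_A=3 = (3/4)·(32/5) - 3 = 9/5 kN·m
Superposition: M = Σ M_i = 69332/1875 kN·m ≈ 36.977067 kN·m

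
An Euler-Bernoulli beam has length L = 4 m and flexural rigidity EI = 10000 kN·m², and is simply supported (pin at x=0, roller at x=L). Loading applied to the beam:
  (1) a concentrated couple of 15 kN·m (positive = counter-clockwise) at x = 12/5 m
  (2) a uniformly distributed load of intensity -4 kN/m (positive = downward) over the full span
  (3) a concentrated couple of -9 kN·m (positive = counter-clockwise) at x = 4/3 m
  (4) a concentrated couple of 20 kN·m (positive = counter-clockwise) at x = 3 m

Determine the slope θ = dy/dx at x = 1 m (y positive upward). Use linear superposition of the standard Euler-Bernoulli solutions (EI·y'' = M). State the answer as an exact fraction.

θ(1) = -149/200000 rad

Load 1 — applied couple M₀=15 kN·m at a=12/5 m (b=L-a=8/5):
  θ_1 = (M₀x²/(2L)+C₁)/EI  [x≤a] with C₁=M₀(3b²-L²)/(6L)=-26/5 = (15·1²/(2·4)+(-26/5))/10000 = -133/400000 rad
Load 2 — uniform load w=-4 kN/m over full span:
  θ_2 = -w(L³-6Lx²+4x³)/(24EI) = -(-4)·(4³-6·4·1²+4·1³)/(24·10000) = 11/15000 rad
Load 3 — applied couple M₀=-9 kN·m at a=4/3 m (b=L-a=8/3):
  θ_3 = (M₀x²/(2L)+C₁)/EI  [x≤a] with C₁=M₀(3b²-L²)/(6L)=-2 = ((-9)·1²/(2·4)+(-2))/10000 = -1/3200 rad
Load 4 — applied couple M₀=20 kN·m at a=3 m (b=L-a=1):
  θ_4 = (M₀x²/(2L)+C₁)/EI  [x≤a] with C₁=M₀(3b²-L²)/(6L)=-65/6 = (20·1²/(2·4)+(-65/6))/10000 = -1/1200 rad
Superposition: θ = Σ θ_i = -149/200000 rad ≈ -0.000745 rad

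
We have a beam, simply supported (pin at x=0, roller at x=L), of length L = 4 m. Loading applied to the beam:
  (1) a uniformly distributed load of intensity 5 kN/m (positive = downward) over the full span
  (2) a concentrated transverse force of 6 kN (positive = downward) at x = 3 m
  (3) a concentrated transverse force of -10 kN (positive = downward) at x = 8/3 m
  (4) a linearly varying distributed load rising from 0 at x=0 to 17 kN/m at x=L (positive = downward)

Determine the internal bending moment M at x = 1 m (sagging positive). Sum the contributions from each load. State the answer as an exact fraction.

Load 1 — uniform load w=5 kN/m over full span:
  M_1 = wx(L-x)/2 = 5·1·(4-1)/2 = 15/2 kN·m
Load 2 — point force P=6 kN at a=3 m (b=L-a=1):
  M_2 = Pbx/L  [x≤a] = 6·1·1/4 = 3/2 kN·m
Load 3 — point force P=-10 kN at a=8/3 m (b=L-a=4/3):
  M_3 = Pbx/L  [x≤a] = (-10)·(4/3)·1/4 = -10/3 kN·m
Load 4 — triangular load w₀=17 kN/m (0→w₀ over full span):
  M_4 = w₀Lx/6 - w₀x³/(6L) = 17·4·1/6 - 17·1³/(6·4) = 85/8 kN·m
Superposition: M = Σ M_i = 391/24 kN·m ≈ 16.291667 kN·m

M(1) = 391/24 kN·m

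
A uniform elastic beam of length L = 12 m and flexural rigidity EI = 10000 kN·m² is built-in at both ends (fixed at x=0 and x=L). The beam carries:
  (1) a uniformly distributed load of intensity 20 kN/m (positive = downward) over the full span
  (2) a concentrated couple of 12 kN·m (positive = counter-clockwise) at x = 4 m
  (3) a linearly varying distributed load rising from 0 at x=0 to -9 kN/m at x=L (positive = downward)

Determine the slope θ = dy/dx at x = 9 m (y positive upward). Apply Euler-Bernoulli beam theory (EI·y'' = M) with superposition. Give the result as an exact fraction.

Load 1 — uniform load w=20 kN/m over full span:
  θ_1 = -wx(L-x)(L-2x)/(12EI) = -20·9·(12-9)·(12-2·9)/(12·10000) = 27/1000 rad
Load 2 — applied couple M₀=12 kN·m at a=4 m (b=L-a=8):
  θ_2 = (R_Ax²/2 - M_Ax - M₀(x-a))/EI  [x>a] with R_A=4/3, M_A=0 = ((4/3)·9²/2 - 0·9 - 12·(9-4))/10000 = -3/5000 rad
Load 3 — triangular load w₀=-9 kN/m (0→w₀ over full span):
  θ_3 = -w₀(2x(L-x)(L-2x)(x+2L)+x²(L-x)²)/(120LEI) = -(-9)·(2·9·(12-9)·(12-2·9)·(9+2·12)+9²·(12-9)²)/(120·12·10000) = -9963/1600000 rad
Superposition: θ = Σ θ_i = 32277/1600000 rad ≈ 0.020173 rad

θ(9) = 32277/1600000 rad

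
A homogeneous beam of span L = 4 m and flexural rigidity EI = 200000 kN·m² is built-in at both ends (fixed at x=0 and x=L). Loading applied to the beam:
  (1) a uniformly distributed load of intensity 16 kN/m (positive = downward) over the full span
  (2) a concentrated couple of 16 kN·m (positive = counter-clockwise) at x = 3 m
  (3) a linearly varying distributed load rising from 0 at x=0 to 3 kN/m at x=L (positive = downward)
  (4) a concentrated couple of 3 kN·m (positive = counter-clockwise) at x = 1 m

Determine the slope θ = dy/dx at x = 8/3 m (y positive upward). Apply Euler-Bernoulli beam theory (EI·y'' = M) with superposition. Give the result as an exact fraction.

θ(8/3) = 2441/54000000 rad

Load 1 — uniform load w=16 kN/m over full span:
  θ_1 = -wx(L-x)(L-2x)/(12EI) = -16·(8/3)·(4-(8/3))·(4-2·(8/3))/(12·200000) = 8/253125 rad
Load 2 — applied couple M₀=16 kN·m at a=3 m (b=L-a=1):
  θ_2 = (R_Ax²/2 - M_Ax)/EI  [x≤a] with R_A=9/2, M_A=5 = ((9/2)·(8/3)²/2 - 5·(8/3))/200000 = 1/75000 rad
Load 3 — triangular load w₀=3 kN/m (0→w₀ over full span):
  θ_3 = -w₀(2x(L-x)(L-2x)(x+2L)+x²(L-x)²)/(120LEI) = -3·(2·(8/3)·(4-(8/3))·(4-2·(8/3))·((8/3)+2·4)+(8/3)²·(4-(8/3))²)/(120·4·200000) = 7/2531250 rad
Load 4 — applied couple M₀=3 kN·m at a=1 m (b=L-a=3):
  θ_4 = (R_Ax²/2 - M_Ax - M₀(x-a))/EI  [x>a] with R_A=27/32, M_A=-9/16 = ((27/32)·(8/3)²/2 - (-9/16)·(8/3) - 3·((8/3)-1))/200000 = -1/400000 rad
Superposition: θ = Σ θ_i = 2441/54000000 rad ≈ 0.000045 rad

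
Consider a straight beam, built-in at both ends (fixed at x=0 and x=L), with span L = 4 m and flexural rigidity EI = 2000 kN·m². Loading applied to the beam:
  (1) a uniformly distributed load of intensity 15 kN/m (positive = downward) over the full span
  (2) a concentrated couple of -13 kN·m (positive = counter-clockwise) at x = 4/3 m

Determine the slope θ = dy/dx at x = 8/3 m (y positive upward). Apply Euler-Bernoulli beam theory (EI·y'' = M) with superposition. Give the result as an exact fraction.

Load 1 — uniform load w=15 kN/m over full span:
  θ_1 = -wx(L-x)(L-2x)/(12EI) = -15·(8/3)·(4-(8/3))·(4-2·(8/3))/(12·2000) = 2/675 rad
Load 2 — applied couple M₀=-13 kN·m at a=4/3 m (b=L-a=8/3):
  θ_2 = (R_Ax²/2 - M_Ax - M₀(x-a))/EI  [x>a] with R_A=-13/3, M_A=0 = ((-13/3)·(8/3)²/2 - 0·(8/3) - (-13)·((8/3)-(4/3)))/2000 = 13/13500 rad
Superposition: θ = Σ θ_i = 53/13500 rad ≈ 0.003926 rad

θ(8/3) = 53/13500 rad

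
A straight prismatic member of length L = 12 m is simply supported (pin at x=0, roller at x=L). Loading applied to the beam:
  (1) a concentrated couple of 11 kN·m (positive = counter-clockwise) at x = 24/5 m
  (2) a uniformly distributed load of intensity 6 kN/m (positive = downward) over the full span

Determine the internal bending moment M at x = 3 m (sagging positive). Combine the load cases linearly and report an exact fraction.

M(3) = 335/4 kN·m

Load 1 — applied couple M₀=11 kN·m at a=24/5 m (b=L-a=36/5):
  M_1 = M₀x/L  [x≤a] = 11·3/12 = 11/4 kN·m
Load 2 — uniform load w=6 kN/m over full span:
  M_2 = wx(L-x)/2 = 6·3·(12-3)/2 = 81 kN·m
Superposition: M = Σ M_i = 335/4 kN·m ≈ 83.750000 kN·m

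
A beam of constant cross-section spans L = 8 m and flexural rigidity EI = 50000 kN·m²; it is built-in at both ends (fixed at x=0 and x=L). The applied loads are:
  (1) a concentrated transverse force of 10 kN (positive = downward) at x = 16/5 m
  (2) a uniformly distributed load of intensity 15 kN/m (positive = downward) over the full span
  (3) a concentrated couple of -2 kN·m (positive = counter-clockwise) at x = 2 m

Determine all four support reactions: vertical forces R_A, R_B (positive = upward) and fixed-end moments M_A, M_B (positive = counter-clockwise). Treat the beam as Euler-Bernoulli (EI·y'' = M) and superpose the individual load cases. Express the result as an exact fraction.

R_A = 52959/800 kN, M_A = 18379/200 kN·m, R_B = 51041/800 kN, M_B = -17661/200 kN·m

Load 1 — point force P=10 kN at a=16/5 m (b=L-a=24/5):
  R_A = Pb²(3a+b)/L³ = 10·(24/5)²·(3·(16/5)+(24/5))/8³ = 162/25 kN
  M_A = Pab²/L² = 10·(16/5)·(24/5)²/8² = 288/25 kN·m
  R_B = Pa²(a+3b)/L³ = 10·(16/5)²·((16/5)+3·(24/5))/8³ = 88/25 kN
  M_B = -Pa²b/L² = -10·(16/5)²·(24/5)/8² = -192/25 kN·m
Load 2 — uniform load w=15 kN/m over full span:
  R_A = wL/2 = 15·8/2 = 60 kN
  M_A = wL²/12 = 15·8²/12 = 80 kN·m
  R_B = wL/2 = 15·8/2 = 60 kN
  M_B = -wL²/12 = -15·8²/12 = -80 kN·m
Load 3 — applied couple M₀=-2 kN·m at a=2 m (b=L-a=6):
  R_A = 6M₀ab/L³ = 6·(-2)·2·6/8³ = -9/32 kN
  M_A = M₀b(2a-b)/L² = (-2)·6·(2·2-6)/8² = 3/8 kN·m
  R_B = -6M₀ab/L³ = -6·(-2)·2·6/8³ = 9/32 kN
  M_B = M₀a(2b-a)/L² = (-2)·2·(2·6-2)/8² = -5/8 kN·m
Superposition: R_A = 52959/800 kN, M_A = 18379/200 kN·m, R_B = 51041/800 kN, M_B = -17661/200 kN·m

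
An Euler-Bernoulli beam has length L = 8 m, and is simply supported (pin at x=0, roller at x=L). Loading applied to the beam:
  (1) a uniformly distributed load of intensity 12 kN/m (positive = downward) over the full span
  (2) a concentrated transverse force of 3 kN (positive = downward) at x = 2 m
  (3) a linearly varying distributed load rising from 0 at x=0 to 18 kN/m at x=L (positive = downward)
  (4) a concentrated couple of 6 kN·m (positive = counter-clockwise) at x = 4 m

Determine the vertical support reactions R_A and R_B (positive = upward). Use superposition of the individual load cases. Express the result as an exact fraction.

Load 1 — uniform load w=12 kN/m over full span:
  R_A = wL/2 = 12·8/2 = 48 kN
  R_B = wL/2 = 12·8/2 = 48 kN
Load 2 — point force P=3 kN at a=2 m (b=L-a=6):
  R_A = Pb/L = 3·6/8 = 9/4 kN
  R_B = Pa/L = 3·2/8 = 3/4 kN
Load 3 — triangular load w₀=18 kN/m (0→w₀ over full span):
  R_A = w₀L/6 = 18·8/6 = 24 kN
  R_B = w₀L/3 = 18·8/3 = 48 kN
Load 4 — applied couple M₀=6 kN·m at a=4 m (b=L-a=4):
  R_A = M₀/L = 6/8 = 3/4 kN
  R_B = -M₀/L = -6/8 = -3/4 kN
Superposition: R_A = 75 kN, R_B = 96 kN

R_A = 75 kN, R_B = 96 kN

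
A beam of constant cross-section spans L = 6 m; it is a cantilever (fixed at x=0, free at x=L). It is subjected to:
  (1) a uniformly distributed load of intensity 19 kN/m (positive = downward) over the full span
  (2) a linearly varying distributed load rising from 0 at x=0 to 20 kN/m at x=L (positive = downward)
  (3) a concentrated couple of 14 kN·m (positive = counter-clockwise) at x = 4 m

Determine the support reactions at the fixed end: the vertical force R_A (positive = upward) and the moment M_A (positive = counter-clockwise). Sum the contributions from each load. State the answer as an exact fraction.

Load 1 — uniform load w=19 kN/m over full span:
  R_A = wL = 19·6 = 114 kN
  M_A = wL²/2 = 19·6²/2 = 342 kN·m
Load 2 — triangular load w₀=20 kN/m (0→w₀ over full span):
  R_A = w₀L/2 = 20·6/2 = 60 kN
  M_A = w₀L²/3 = 20·6²/3 = 240 kN·m
Load 3 — applied couple M₀=14 kN·m at a=4 m (b=L-a=2):
  R_A = 0 kN
  M_A = -M₀ = -14 kN·m
Superposition: R_A = 174 kN, M_A = 568 kN·m

R_A = 174 kN, M_A = 568 kN·m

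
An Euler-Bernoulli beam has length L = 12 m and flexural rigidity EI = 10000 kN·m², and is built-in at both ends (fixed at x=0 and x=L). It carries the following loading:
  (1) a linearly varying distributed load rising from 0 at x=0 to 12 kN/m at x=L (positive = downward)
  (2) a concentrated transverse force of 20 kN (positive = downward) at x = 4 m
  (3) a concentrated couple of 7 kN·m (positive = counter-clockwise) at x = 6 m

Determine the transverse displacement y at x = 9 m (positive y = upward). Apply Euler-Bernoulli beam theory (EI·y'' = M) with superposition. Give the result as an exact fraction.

Load 1 — triangular load w₀=12 kN/m (0→w₀ over full span):
  y_1 = -w₀x²(L-x)²(x+2L)/(120LEI) = -12·9²·(12-9)²·(9+2·12)/(120·12·10000) = -8019/400000 m
Load 2 — point force P=20 kN at a=4 m (b=L-a=8):
  y_2 = -Pa²(L-x)²(3bL-(3b+a)(L-x))/(6L³EI)  [x>a] = -20·4²·(12-9)²·(3·8·12-(3·8+4)·(12-9))/(6·12³·10000) = -17/3000 m
Load 3 — applied couple M₀=7 kN·m at a=6 m (b=L-a=6):
  y_3 = (R_Ax³/6 - M_Ax²/2 - M₀(x-a)²/2)/EI  [x>a] with R_A=7/8, M_A=7/4 = ((7/8)·9³/6 - (7/4)·9²/2 - 7·(9-6)²/2)/10000 = 63/160000 m
Superposition: y = Σ y_i = -60769/2400000 m ≈ -0.025320 m

y(9) = -60769/2400000 m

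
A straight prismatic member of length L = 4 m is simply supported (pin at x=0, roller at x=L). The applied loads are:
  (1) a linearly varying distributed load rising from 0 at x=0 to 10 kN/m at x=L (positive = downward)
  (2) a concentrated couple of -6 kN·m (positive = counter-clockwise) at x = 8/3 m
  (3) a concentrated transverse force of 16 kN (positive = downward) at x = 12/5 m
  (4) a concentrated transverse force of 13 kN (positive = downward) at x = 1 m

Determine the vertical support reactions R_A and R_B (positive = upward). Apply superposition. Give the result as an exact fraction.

Load 1 — triangular load w₀=10 kN/m (0→w₀ over full span):
  R_A = w₀L/6 = 10·4/6 = 20/3 kN
  R_B = w₀L/3 = 10·4/3 = 40/3 kN
Load 2 — applied couple M₀=-6 kN·m at a=8/3 m (b=L-a=4/3):
  R_A = M₀/L = (-6)/4 = -3/2 kN
  R_B = -M₀/L = -(-6)/4 = 3/2 kN
Load 3 — point force P=16 kN at a=12/5 m (b=L-a=8/5):
  R_A = Pb/L = 16·(8/5)/4 = 32/5 kN
  R_B = Pa/L = 16·(12/5)/4 = 48/5 kN
Load 4 — point force P=13 kN at a=1 m (b=L-a=3):
  R_A = Pb/L = 13·3/4 = 39/4 kN
  R_B = Pa/L = 13·1/4 = 13/4 kN
Superposition: R_A = 1279/60 kN, R_B = 1661/60 kN

R_A = 1279/60 kN, R_B = 1661/60 kN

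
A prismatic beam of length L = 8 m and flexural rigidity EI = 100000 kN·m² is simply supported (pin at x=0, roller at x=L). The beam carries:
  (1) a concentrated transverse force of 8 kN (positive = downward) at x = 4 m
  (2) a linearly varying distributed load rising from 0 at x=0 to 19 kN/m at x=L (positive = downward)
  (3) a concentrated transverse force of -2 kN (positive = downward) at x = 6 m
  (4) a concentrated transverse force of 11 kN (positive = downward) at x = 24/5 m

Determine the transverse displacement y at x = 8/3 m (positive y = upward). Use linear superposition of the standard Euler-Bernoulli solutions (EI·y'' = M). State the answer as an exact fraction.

y(8/3) = -6597229/1139062500 m

Load 1 — point force P=8 kN at a=4 m (b=L-a=4):
  y_1 = -Pbx(L²-b²-x²)/(6LEI)  [x≤a] = -8·4·(8/3)·(8²-4²-(8/3)²)/(6·8·100000) = -184/253125 m
Load 2 — triangular load w₀=19 kN/m (0→w₀ over full span):
  y_2 = -w₀x(7L⁴-10L²x²+3x⁴)/(360LEI) = -19·(8/3)·(7·8⁴-10·8²·(8/3)²+3·(8/3)⁴)/(360·8·100000) = -9728/2278125 m
Load 3 — point force P=-2 kN at a=6 m (b=L-a=2):
  y_3 = -Pbx(L²-b²-x²)/(6LEI)  [x≤a] = -(-2)·2·(8/3)·(8²-2²-(8/3)²)/(6·8·100000) = 119/1012500 m
Load 4 — point force P=11 kN at a=24/5 m (b=L-a=16/5):
  y_4 = -Pbx(L²-b²-x²)/(6LEI)  [x≤a] = -11·(16/5)·(8/3)·(8²-(16/5)²-(8/3)²)/(6·8·100000) = -28864/31640625 m
Superposition: y = Σ y_i = -6597229/1139062500 m ≈ -0.005792 m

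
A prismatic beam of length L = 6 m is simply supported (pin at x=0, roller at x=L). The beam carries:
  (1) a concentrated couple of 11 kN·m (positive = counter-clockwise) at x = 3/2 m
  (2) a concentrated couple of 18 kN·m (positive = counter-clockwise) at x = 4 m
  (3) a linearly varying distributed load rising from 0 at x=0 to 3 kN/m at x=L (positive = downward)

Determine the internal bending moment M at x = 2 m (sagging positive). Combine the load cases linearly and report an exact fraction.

Load 1 — applied couple M₀=11 kN·m at a=3/2 m (b=L-a=9/2):
  M_1 = M₀x/L - M₀  [x>a] = 11·2/6 - 11 = -22/3 kN·m
Load 2 — applied couple M₀=18 kN·m at a=4 m (b=L-a=2):
  M_2 = M₀x/L  [x≤a] = 18·2/6 = 6 kN·m
Load 3 — triangular load w₀=3 kN/m (0→w₀ over full span):
  M_3 = w₀Lx/6 - w₀x³/(6L) = 3·6·2/6 - 3·2³/(6·6) = 16/3 kN·m
Superposition: M = Σ M_i = 4 kN·m ≈ 4.000000 kN·m

M(2) = 4 kN·m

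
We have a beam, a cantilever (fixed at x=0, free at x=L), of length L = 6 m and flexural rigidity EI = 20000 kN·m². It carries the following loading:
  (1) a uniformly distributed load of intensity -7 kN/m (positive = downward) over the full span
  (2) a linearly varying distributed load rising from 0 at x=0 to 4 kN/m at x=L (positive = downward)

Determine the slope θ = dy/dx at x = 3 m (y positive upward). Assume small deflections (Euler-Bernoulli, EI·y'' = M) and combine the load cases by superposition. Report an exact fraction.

Load 1 — uniform load w=-7 kN/m over full span:
  θ_1 = -wx(x²-3Lx+3L²)/(6EI) = -(-7)·3·(3²-3·6·3+3·6²)/(6·20000) = 441/40000 rad
Load 2 — triangular load w₀=4 kN/m (0→w₀ over full span):
  θ_2 = (w₀Lx²/4-w₀L²x/3-w₀x⁴/(24L))/EI = (4·6·3²/4-4·6²·3/3-4·3⁴/(24·6))/20000 = -369/80000 rad
Superposition: θ = Σ θ_i = 513/80000 rad ≈ 0.006412 rad

θ(3) = 513/80000 rad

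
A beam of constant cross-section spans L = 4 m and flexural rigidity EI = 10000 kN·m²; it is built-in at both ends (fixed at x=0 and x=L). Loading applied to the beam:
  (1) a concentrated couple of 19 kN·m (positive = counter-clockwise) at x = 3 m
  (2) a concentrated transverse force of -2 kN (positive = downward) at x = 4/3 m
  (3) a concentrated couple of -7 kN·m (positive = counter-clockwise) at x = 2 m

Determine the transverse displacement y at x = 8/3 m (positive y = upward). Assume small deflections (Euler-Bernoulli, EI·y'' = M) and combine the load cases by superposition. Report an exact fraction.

Load 1 — applied couple M₀=19 kN·m at a=3 m (b=L-a=1):
  y_1 = (R_Ax³/6 - M_Ax²/2)/EI  [x≤a] with R_A=171/32, M_A=95/16 = ((171/32)·(8/3)³/6 - (95/16)·(8/3)²/2)/10000 = -19/45000 m
Load 2 — point force P=-2 kN at a=4/3 m (b=L-a=8/3):
  y_2 = -Pa²(L-x)²(3bL-(3b+a)(L-x))/(6L³EI)  [x>a] = -(-2)·(4/3)²·(4-(8/3))²·(3·(8/3)·4-(3·(8/3)+(4/3))·(4-(8/3)))/(6·4³·10000) = 44/1366875 m
Load 3 — applied couple M₀=-7 kN·m at a=2 m (b=L-a=2):
  y_3 = (R_Ax³/6 - M_Ax²/2 - M₀(x-a)²/2)/EI  [x>a] with R_A=-21/8, M_A=-7/4 = ((-21/8)·(8/3)³/6 - (-7/4)·(8/3)²/2 - (-7)·((8/3)-2)²/2)/10000 = -7/135000 m
Superposition: y = Σ y_i = -604/1366875 m ≈ -0.000442 m

y(8/3) = -604/1366875 m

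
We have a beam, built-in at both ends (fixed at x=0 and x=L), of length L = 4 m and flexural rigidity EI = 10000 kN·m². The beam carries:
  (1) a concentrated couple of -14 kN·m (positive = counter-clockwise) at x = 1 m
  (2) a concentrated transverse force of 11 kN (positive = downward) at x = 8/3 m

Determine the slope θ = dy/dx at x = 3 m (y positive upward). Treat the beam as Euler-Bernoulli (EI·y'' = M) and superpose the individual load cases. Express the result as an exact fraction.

θ(3) = 1397/2880000 rad

Load 1 — applied couple M₀=-14 kN·m at a=1 m (b=L-a=3):
  θ_1 = (R_Ax²/2 - M_Ax - M₀(x-a))/EI  [x>a] with R_A=-63/16, M_A=21/8 = ((-63/16)·3²/2 - (21/8)·3 - (-14)·(3-1))/10000 = 77/320000 rad
Load 2 — point force P=11 kN at a=8/3 m (b=L-a=4/3):
  θ_2 = Pa²(L-x)(2bL-(3b+a)(L-x))/(2L³EI)  [x>a] = 11·(8/3)²·(4-3)·(2·(4/3)·4-(3·(4/3)+(8/3))·(4-3))/(2·4³·10000) = 11/45000 rad
Superposition: θ = Σ θ_i = 1397/2880000 rad ≈ 0.000485 rad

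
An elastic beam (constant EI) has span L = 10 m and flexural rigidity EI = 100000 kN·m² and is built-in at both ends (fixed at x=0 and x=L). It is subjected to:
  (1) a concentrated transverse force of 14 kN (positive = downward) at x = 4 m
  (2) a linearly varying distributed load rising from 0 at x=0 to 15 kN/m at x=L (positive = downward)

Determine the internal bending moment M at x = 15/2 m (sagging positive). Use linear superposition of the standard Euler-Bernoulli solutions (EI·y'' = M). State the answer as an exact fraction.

M(15/2) = 9729/800 kN·m

Load 1 — point force P=14 kN at a=4 m (b=L-a=6):
  M_1 = Pa²(a+3b)(L-x)/L³ - Pa²b/L²  [x>a] = 14·4²·(4+3·6)·(10-(15/2))/10³ - 14·4²·6/10² = -28/25 kN·m
Load 2 — triangular load w₀=15 kN/m (0→w₀ over full span):
  M_2 = 3w₀Lx/20 - w₀L²/30 - w₀x³/(6L) = 3·15·10·(15/2)/20 - 15·10²/30 - 15·(15/2)³/(6·10) = 425/32 kN·m
Superposition: M = Σ M_i = 9729/800 kN·m ≈ 12.161250 kN·m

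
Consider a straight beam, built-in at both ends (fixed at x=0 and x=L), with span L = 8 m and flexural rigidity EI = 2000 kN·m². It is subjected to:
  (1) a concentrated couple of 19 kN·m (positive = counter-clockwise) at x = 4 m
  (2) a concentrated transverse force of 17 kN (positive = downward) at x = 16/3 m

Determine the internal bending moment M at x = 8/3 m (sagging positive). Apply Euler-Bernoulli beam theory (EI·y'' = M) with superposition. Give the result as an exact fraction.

M(8/3) = 2083/324 kN·m

Load 1 — applied couple M₀=19 kN·m at a=4 m (b=L-a=4):
  M_1 = R_Ax - M_A  [x≤a] with R_A=57/16, M_A=19/4 = (57/16)·(8/3) - (19/4) = 19/4 kN·m
Load 2 — point force P=17 kN at a=16/3 m (b=L-a=8/3):
  M_2 = Pb²(3a+b)x/L³ - Pab²/L²  [x≤a] = 17·(8/3)²·(3·(16/3)+(8/3))·(8/3)/8³ - 17·(16/3)·(8/3)²/8² = 136/81 kN·m
Superposition: M = Σ M_i = 2083/324 kN·m ≈ 6.429012 kN·m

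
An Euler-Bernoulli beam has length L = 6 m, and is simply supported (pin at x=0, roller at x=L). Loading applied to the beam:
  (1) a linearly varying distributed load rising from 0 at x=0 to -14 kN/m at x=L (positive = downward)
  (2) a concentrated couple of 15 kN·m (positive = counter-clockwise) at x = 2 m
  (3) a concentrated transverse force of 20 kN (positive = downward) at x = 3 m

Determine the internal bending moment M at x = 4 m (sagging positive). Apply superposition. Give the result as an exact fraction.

Load 1 — triangular load w₀=-14 kN/m (0→w₀ over full span):
  M_1 = w₀Lx/6 - w₀x³/(6L) = (-14)·6·4/6 - (-14)·4³/(6·6) = -280/9 kN·m
Load 2 — applied couple M₀=15 kN·m at a=2 m (b=L-a=4):
  M_2 = M₀x/L - M₀  [x>a] = 15·4/6 - 15 = -5 kN·m
Load 3 — point force P=20 kN at a=3 m (b=L-a=3):
  M_3 = Pa(L-x)/L  [x>a] = 20·3·(6-4)/6 = 20 kN·m
Superposition: M = Σ M_i = -145/9 kN·m ≈ -16.111111 kN·m

M(4) = -145/9 kN·m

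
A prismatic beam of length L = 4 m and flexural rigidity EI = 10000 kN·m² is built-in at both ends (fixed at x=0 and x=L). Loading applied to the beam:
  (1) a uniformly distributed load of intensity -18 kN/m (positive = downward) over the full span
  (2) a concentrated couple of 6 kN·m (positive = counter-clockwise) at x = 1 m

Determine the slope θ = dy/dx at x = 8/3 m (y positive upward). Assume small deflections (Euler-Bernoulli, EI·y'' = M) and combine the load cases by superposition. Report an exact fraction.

θ(8/3) = -73/90000 rad

Load 1 — uniform load w=-18 kN/m over full span:
  θ_1 = -wx(L-x)(L-2x)/(12EI) = -(-18)·(8/3)·(4-(8/3))·(4-2·(8/3))/(12·10000) = -4/5625 rad
Load 2 — applied couple M₀=6 kN·m at a=1 m (b=L-a=3):
  θ_2 = (R_Ax²/2 - M_Ax - M₀(x-a))/EI  [x>a] with R_A=27/16, M_A=-9/8 = ((27/16)·(8/3)²/2 - (-9/8)·(8/3) - 6·((8/3)-1))/10000 = -1/10000 rad
Superposition: θ = Σ θ_i = -73/90000 rad ≈ -0.000811 rad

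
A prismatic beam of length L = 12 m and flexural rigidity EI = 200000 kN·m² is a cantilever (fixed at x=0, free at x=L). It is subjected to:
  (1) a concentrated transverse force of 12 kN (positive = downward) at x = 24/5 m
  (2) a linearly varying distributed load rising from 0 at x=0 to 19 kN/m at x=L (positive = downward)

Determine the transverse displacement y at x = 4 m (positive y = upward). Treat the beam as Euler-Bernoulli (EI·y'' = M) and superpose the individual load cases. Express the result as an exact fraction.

y(4) = -9037/281250 m

Load 1 — point force P=12 kN at a=24/5 m (b=L-a=36/5):
  y_1 = -Px²(3a-x)/(6EI)  [x≤a] = -12·4²·(3·(24/5)-4)/(6·200000) = -26/15625 m
Load 2 — triangular load w₀=19 kN/m (0→w₀ over full span):
  y_2 = (w₀Lx³/12-w₀L²x²/6-w₀x⁵/(120L))/EI = (19·12·4³/12-19·12²·4²/6-19·4⁵/(120·12))/200000 = -8569/281250 m
Superposition: y = Σ y_i = -9037/281250 m ≈ -0.032132 m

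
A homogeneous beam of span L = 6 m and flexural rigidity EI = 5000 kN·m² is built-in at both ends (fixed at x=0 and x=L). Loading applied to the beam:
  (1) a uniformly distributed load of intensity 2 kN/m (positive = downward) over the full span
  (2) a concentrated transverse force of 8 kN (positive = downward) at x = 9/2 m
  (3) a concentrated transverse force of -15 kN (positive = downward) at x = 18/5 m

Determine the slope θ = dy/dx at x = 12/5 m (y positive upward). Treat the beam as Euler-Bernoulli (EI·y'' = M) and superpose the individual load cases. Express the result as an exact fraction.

θ(12/5) = 1251/3125000 rad

Load 1 — uniform load w=2 kN/m over full span:
  θ_1 = -wx(L-x)(L-2x)/(12EI) = -2·(12/5)·(6-(12/5))·(6-2·(12/5))/(12·5000) = -27/78125 rad
Load 2 — point force P=8 kN at a=9/2 m (b=L-a=3/2):
  θ_2 = -Pb²x(2aL-(3a+b)x)/(2L³EI)  [x≤a] = -8·(3/2)²·(12/5)·(2·(9/2)·6-(3·(9/2)+(3/2))·(12/5))/(2·6³·5000) = -9/25000 rad
Load 3 — point force P=-15 kN at a=18/5 m (b=L-a=12/5):
  θ_3 = -Pb²x(2aL-(3a+b)x)/(2L³EI)  [x≤a] = -(-15)·(12/5)²·(12/5)·(2·(18/5)·6-(3·(18/5)+(12/5))·(12/5))/(2·6³·5000) = 432/390625 rad
Superposition: θ = Σ θ_i = 1251/3125000 rad ≈ 0.000400 rad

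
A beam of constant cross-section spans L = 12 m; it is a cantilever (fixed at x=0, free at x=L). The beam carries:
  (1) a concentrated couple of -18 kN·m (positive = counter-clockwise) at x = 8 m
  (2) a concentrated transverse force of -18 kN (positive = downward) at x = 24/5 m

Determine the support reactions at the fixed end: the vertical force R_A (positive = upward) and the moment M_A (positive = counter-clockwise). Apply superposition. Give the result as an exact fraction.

R_A = -18 kN, M_A = -342/5 kN·m

Load 1 — applied couple M₀=-18 kN·m at a=8 m (b=L-a=4):
  R_A = 0 kN
  M_A = -M₀ = -(-18) = 18 kN·m
Load 2 — point force P=-18 kN at a=24/5 m (b=L-a=36/5):
  R_A = P = (-18) = -18 kN
  M_A = Pa = (-18)·(24/5) = -432/5 kN·m
Superposition: R_A = -18 kN, M_A = -342/5 kN·m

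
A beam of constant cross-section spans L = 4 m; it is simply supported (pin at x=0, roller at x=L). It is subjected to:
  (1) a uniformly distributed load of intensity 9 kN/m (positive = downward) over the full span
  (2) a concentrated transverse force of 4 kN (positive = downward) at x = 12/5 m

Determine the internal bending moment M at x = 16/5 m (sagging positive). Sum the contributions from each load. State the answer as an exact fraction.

M(16/5) = 336/25 kN·m

Load 1 — uniform load w=9 kN/m over full span:
  M_1 = wx(L-x)/2 = 9·(16/5)·(4-(16/5))/2 = 288/25 kN·m
Load 2 — point force P=4 kN at a=12/5 m (b=L-a=8/5):
  M_2 = Pa(L-x)/L  [x>a] = 4·(12/5)·(4-(16/5))/4 = 48/25 kN·m
Superposition: M = Σ M_i = 336/25 kN·m ≈ 13.440000 kN·m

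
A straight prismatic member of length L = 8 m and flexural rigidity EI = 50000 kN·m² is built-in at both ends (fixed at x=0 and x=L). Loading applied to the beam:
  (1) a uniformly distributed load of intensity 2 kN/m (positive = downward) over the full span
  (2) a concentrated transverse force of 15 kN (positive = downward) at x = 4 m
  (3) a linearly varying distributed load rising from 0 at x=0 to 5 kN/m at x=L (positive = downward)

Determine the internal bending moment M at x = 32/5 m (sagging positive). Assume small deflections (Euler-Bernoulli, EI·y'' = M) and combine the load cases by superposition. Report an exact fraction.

Load 1 — uniform load w=2 kN/m over full span:
  M_1 = wLx/2 - wL²/12 - wx²/2 = 2·8·(32/5)/2 - 2·8²/12 - 2·(32/5)²/2 = -32/75 kN·m
Load 2 — point force P=15 kN at a=4 m (b=L-a=4):
  M_2 = Pa²(a+3b)(L-x)/L³ - Pa²b/L²  [x>a] = 15·4²·(4+3·4)·(8-(32/5))/8³ - 15·4²·4/8² = -3 kN·m
Load 3 — triangular load w₀=5 kN/m (0→w₀ over full span):
  M_3 = 3w₀Lx/20 - w₀L²/30 - w₀x³/(6L) = 3·5·8·(32/5)/20 - 5·8²/30 - 5·(32/5)³/(6·8) = 32/75 kN·m
Superposition: M = Σ M_i = -3 kN·m ≈ -3.000000 kN·m

M(32/5) = -3 kN·m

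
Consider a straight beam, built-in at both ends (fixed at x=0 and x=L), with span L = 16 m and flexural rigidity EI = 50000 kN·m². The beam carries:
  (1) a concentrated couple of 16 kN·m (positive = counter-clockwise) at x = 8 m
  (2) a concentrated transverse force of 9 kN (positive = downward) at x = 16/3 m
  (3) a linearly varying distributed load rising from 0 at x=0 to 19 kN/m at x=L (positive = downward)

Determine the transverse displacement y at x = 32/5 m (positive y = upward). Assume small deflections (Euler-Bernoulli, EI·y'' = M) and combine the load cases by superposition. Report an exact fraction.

y(32/5) = -1560832/48828125 m

Load 1 — applied couple M₀=16 kN·m at a=8 m (b=L-a=8):
  y_1 = (R_Ax³/6 - M_Ax²/2)/EI  [x≤a] with R_A=3/2, M_A=4 = ((3/2)·(32/5)³/6 - 4·(32/5)²/2)/50000 = -128/390625 m
Load 2 — point force P=9 kN at a=16/3 m (b=L-a=32/3):
  y_2 = -Pa²(L-x)²(3bL-(3b+a)(L-x))/(6L³EI)  [x>a] = -9·(16/3)²·(16-(32/5))²·(3·(32/3)·16-(3·(32/3)+(16/3))·(16-(32/5)))/(6·16³·50000) = -1152/390625 m
Load 3 — triangular load w₀=19 kN/m (0→w₀ over full span):
  y_3 = -w₀x²(L-x)²(x+2L)/(120LEI) = -19·(32/5)²·(16-(32/5))²·((32/5)+2·16)/(120·16·50000) = -1400832/48828125 m
Superposition: y = Σ y_i = -1560832/48828125 m ≈ -0.031966 m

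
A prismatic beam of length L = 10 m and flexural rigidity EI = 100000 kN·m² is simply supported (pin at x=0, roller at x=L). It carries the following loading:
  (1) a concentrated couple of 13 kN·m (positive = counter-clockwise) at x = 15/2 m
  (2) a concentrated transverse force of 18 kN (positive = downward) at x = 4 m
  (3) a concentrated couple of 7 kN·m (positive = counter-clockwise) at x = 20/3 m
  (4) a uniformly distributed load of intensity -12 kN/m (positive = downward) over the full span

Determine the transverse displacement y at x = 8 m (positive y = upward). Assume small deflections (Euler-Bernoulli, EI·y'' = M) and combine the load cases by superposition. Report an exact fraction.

y(8) = 10019/1440000 m

Load 1 — applied couple M₀=13 kN·m at a=15/2 m (b=L-a=5/2):
  y_1 = (M₀x³/(6L)-M₀(x-a)²/2+C₁x)/EI  [x>a] with C₁=M₀(3b²-L²)/(6L)=-845/48 = (13·8³/(6·10)-13·(8-(15/2))²/2+(-845/48)·8)/100000 = -1261/4000000 m
Load 2 — point force P=18 kN at a=4 m (b=L-a=6):
  y_2 = -Pa(L-x)(2Lx-a²-x²)/(6LEI)  [x>a] = -18·4·(10-8)·(2·10·8-4²-8²)/(6·10·100000) = -6/3125 m
Load 3 — applied couple M₀=7 kN·m at a=20/3 m (b=L-a=10/3):
  y_3 = (M₀x³/(6L)-M₀(x-a)²/2+C₁x)/EI  [x>a] with C₁=M₀(3b²-L²)/(6L)=-70/9 = (7·8³/(6·10)-7·(8-(20/3))²/2+(-70/9)·8)/100000 = -49/562500 m
Load 4 — uniform load w=-12 kN/m over full span:
  y_4 = -wx(L³-2Lx²+x³)/(24EI) = -(-12)·8·(10³-2·10·8²+8³)/(24·100000) = 29/3125 m
Superposition: y = Σ y_i = 10019/1440000 m ≈ 0.006958 m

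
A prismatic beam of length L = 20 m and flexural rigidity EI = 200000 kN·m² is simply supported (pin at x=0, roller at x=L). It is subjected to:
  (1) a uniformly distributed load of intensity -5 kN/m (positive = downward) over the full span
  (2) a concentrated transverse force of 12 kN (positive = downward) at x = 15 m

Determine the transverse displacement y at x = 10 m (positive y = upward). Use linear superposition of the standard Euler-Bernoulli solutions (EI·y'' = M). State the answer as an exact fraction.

Load 1 — uniform load w=-5 kN/m over full span:
  y_1 = -wx(L³-2Lx²+x³)/(24EI) = -(-5)·10·(20³-2·20·10²+10³)/(24·200000) = 5/96 m
Load 2 — point force P=12 kN at a=15 m (b=L-a=5):
  y_2 = -Pbx(L²-b²-x²)/(6LEI)  [x≤a] = -12·5·10·(20²-5²-10²)/(6·20·200000) = -11/1600 m
Superposition: y = Σ y_i = 217/4800 m ≈ 0.045208 m

y(10) = 217/4800 m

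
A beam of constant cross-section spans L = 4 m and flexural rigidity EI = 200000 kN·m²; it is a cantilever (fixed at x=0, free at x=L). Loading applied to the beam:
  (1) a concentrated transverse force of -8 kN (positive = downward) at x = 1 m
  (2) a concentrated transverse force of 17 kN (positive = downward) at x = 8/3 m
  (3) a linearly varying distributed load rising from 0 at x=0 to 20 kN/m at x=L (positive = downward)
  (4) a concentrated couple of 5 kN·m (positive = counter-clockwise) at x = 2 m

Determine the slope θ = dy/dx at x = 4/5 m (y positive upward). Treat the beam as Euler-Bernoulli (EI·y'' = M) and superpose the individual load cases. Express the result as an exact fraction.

Load 1 — point force P=-8 kN at a=1 m (b=L-a=3):
  θ_1 = -Px(2a-x)/(2EI)  [x≤a] = -(-8)·(4/5)·(2·1-(4/5))/(2·200000) = 3/156250 rad
Load 2 — point force P=17 kN at a=8/3 m (b=L-a=4/3):
  θ_2 = -Px(2a-x)/(2EI)  [x≤a] = -17·(4/5)·(2·(8/3)-(4/5))/(2·200000) = -289/1875000 rad
Load 3 — triangular load w₀=20 kN/m (0→w₀ over full span):
  θ_3 = (w₀Lx²/4-w₀L²x/3-w₀x⁴/(24L))/EI = (20·4·(4/5)²/4-20·4²·(4/5)/3-20·(4/5)⁴/(24·4))/200000 = -851/2343750 rad
Load 4 — applied couple M₀=5 kN·m at a=2 m (b=L-a=2):
  θ_4 = M₀x/EI  [x≤a] = 5·(4/5)/200000 = 1/50000 rad
Superposition: θ = Σ θ_i = -8963/18750000 rad ≈ -0.000478 rad

θ(4/5) = -8963/18750000 rad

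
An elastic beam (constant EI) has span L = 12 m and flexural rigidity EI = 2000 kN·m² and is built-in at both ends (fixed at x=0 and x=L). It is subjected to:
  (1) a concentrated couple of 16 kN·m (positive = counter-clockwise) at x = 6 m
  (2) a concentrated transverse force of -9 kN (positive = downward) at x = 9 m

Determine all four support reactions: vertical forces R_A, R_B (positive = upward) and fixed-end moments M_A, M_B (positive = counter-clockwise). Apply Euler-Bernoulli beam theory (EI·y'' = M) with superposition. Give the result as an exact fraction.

R_A = 19/32 kN, M_A = -17/16 kN·m, R_B = -307/32 kN, M_B = 307/16 kN·m

Load 1 — applied couple M₀=16 kN·m at a=6 m (b=L-a=6):
  R_A = 6M₀ab/L³ = 6·16·6·6/12³ = 2 kN
  M_A = M₀b(2a-b)/L² = 16·6·(2·6-6)/12² = 4 kN·m
  R_B = -6M₀ab/L³ = -6·16·6·6/12³ = -2 kN
  M_B = M₀a(2b-a)/L² = 16·6·(2·6-6)/12² = 4 kN·m
Load 2 — point force P=-9 kN at a=9 m (b=L-a=3):
  R_A = Pb²(3a+b)/L³ = (-9)·3²·(3·9+3)/12³ = -45/32 kN
  M_A = Pab²/L² = (-9)·9·3²/12² = -81/16 kN·m
  R_B = Pa²(a+3b)/L³ = (-9)·9²·(9+3·3)/12³ = -243/32 kN
  M_B = -Pa²b/L² = -(-9)·9²·3/12² = 243/16 kN·m
Superposition: R_A = 19/32 kN, M_A = -17/16 kN·m, R_B = -307/32 kN, M_B = 307/16 kN·m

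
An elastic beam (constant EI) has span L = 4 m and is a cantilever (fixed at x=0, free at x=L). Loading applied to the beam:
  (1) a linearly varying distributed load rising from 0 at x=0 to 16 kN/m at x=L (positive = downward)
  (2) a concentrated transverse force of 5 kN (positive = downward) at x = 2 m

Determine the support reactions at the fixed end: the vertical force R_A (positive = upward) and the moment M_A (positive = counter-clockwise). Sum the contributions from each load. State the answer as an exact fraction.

R_A = 37 kN, M_A = 286/3 kN·m

Load 1 — triangular load w₀=16 kN/m (0→w₀ over full span):
  R_A = w₀L/2 = 16·4/2 = 32 kN
  M_A = w₀L²/3 = 16·4²/3 = 256/3 kN·m
Load 2 — point force P=5 kN at a=2 m (b=L-a=2):
  R_A = P = 5 kN
  M_A = Pa = 5·2 = 10 kN·m
Superposition: R_A = 37 kN, M_A = 286/3 kN·m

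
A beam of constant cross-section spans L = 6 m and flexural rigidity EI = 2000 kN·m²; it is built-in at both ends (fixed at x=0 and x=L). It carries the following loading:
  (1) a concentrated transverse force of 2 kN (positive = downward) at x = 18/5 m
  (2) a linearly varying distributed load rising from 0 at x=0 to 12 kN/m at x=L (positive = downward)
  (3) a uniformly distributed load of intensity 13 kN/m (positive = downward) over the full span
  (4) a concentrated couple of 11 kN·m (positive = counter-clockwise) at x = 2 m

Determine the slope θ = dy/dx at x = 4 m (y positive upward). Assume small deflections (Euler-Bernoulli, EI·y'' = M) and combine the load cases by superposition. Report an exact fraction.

Load 1 — point force P=2 kN at a=18/5 m (b=L-a=12/5):
  θ_1 = Pa²(L-x)(2bL-(3b+a)(L-x))/(2L³EI)  [x>a] = 2·(18/5)²·(6-4)·(2·(12/5)·6-(3·(12/5)+(18/5))·(6-4))/(2·6³·2000) = 27/62500 rad
Load 2 — triangular load w₀=12 kN/m (0→w₀ over full span):
  θ_2 = -w₀(2x(L-x)(L-2x)(x+2L)+x²(L-x)²)/(120LEI) = -12·(2·4·(6-4)·(6-2·4)·(4+2·6)+4²·(6-4)²)/(120·6·2000) = 7/1875 rad
Load 3 — uniform load w=13 kN/m over full span:
  θ_3 = -wx(L-x)(L-2x)/(12EI) = -13·4·(6-4)·(6-2·4)/(12·2000) = 13/1500 rad
Load 4 — applied couple M₀=11 kN·m at a=2 m (b=L-a=4):
  θ_4 = (R_Ax²/2 - M_Ax - M₀(x-a))/EI  [x>a] with R_A=22/9, M_A=0 = ((22/9)·4²/2 - 0·4 - 11·(4-2))/2000 = -11/9000 rad
Superposition: θ = Σ θ_i = 13061/1125000 rad ≈ 0.011610 rad

θ(4) = 13061/1125000 rad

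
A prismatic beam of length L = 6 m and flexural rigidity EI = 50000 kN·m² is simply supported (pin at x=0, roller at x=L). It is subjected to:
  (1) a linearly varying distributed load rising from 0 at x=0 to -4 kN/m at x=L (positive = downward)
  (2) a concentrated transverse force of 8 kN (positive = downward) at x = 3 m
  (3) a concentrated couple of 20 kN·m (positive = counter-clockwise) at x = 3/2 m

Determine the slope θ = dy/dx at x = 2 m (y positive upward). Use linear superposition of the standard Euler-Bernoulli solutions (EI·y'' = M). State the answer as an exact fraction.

Load 1 — triangular load w₀=-4 kN/m (0→w₀ over full span):
  θ_1 = -w₀(7L⁴-30L²x²+15x⁴)/(360LEI) = -(-4)·(7·6⁴-30·6²·2²+15·2⁴)/(360·6·50000) = 26/140625 rad
Load 2 — point force P=8 kN at a=3 m (b=L-a=3):
  θ_2 = -Pb(L²-b²-3x²)/(6LEI)  [x≤a] = -8·3·(6²-3²-3·2²)/(6·6·50000) = -1/5000 rad
Load 3 — applied couple M₀=20 kN·m at a=3/2 m (b=L-a=9/2):
  θ_3 = (M₀x²/(2L)-M₀(x-a)+C₁)/EI  [x>a] with C₁=M₀(3b²-L²)/(6L)=55/4 = (20·2²/(2·6)-20·(2-(3/2))+(55/4))/50000 = 1/4800 rad
Superposition: θ = Σ θ_i = 1739/9000000 rad ≈ 0.000193 rad

θ(2) = 1739/9000000 rad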